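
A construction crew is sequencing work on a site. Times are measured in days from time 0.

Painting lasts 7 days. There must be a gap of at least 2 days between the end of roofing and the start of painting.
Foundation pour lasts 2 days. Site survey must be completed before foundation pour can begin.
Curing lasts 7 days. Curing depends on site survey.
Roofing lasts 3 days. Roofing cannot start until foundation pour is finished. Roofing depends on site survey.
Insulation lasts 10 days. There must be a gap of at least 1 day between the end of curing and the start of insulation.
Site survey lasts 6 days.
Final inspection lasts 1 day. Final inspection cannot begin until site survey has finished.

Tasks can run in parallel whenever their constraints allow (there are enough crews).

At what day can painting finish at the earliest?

20

Site survey can start immediately at day 0; it finishes at day 6.
Foundation pour waits on site survey (finishes day 6), so it starts at day 6 and finishes at 6 + 2 = day 8.
For roofing: foundation pour (finishes day 8); site survey (finishes day 6). Taking the maximum gives a start of day 8, and it finishes at 8 + 3 = day 11.
Painting cannot begin until roofing (finishes day 11, plus 2-day gap → day 13). It runs from day 13 to 13 + 7 = day 20.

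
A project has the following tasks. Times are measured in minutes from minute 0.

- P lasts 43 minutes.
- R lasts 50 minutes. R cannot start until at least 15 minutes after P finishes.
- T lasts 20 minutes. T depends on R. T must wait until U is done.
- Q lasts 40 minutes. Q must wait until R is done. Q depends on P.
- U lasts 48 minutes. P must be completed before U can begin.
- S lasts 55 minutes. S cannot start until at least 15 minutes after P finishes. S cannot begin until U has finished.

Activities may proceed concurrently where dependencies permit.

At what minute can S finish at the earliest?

146

Nothing blocks P, so it runs from minute 0 to minute 43.
After P (finishes minute 43), U can start at minute 43 and finishes at minute 91.
S cannot start until P (finishes minute 43, plus 15-minute gap → minute 58); U (finishes minute 91). The controlling bound is minute 91, so S finishes at 91 + 55 = minute 146.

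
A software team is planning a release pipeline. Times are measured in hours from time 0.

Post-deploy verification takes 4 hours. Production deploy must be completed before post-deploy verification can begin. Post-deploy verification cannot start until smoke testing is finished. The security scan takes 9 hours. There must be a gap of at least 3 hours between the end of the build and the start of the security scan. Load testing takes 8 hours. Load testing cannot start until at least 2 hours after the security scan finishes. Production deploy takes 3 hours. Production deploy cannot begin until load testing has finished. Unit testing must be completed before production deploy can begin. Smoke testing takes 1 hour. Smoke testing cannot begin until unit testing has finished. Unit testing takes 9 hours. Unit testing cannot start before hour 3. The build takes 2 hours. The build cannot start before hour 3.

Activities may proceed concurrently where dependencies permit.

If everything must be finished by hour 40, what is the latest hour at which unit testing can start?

Post-deploy verification has no dependents, so it just needs to finish by hour 40. Starting by 40 − 4 = hour 36 achieves that.
Since post-deploy verification (must start by hour 36) depends on it, production deploy must finish by hour 36. Backing off its 3-hour duration gives a latest start of hour 33.
Smoke testing must finish before post-deploy verification (must start by hour 36). With a 1-hour duration, smoke testing must start by 36 − 1 = hour 35.
Unit testing feeds smoke testing (must start by hour 35); production deploy (must start by hour 33). Taking the minimum, unit testing must finish by hour 33 and start by 33 − 9 = hour 24.

24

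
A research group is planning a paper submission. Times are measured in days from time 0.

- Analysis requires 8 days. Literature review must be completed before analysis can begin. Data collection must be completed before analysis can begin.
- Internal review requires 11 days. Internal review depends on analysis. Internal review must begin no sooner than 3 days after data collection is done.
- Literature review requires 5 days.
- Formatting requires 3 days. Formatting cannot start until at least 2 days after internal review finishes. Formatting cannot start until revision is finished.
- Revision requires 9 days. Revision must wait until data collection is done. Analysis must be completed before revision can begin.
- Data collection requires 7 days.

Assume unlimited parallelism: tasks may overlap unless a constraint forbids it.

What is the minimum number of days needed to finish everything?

Data collection can start immediately at day 0; it finishes at day 7.
Nothing blocks literature review, so it runs from day 0 to day 5.
Analysis needs all of literature review (finishes day 5); data collection (finishes day 7). That puts its earliest start at day 7; it finishes at 7 + 8 = day 15.
Revision cannot start until data collection (finishes day 7); analysis (finishes day 15). The controlling bound is day 15, so revision finishes at 15 + 9 = day 24.
For internal review: analysis (finishes day 15); data collection (finishes day 7, plus 3-day gap → day 10). Taking the maximum gives a start of day 15, and it finishes at 15 + 11 = day 26.
Formatting needs all of internal review (finishes day 26, plus 2-day gap → day 28); revision (finishes day 24). That puts its earliest start at day 28; it finishes at 28 + 3 = day 31.
All tasks are finished once the last one completes. Finish times: Literature review at 5, Data collection at 7, Analysis at 15, Internal review at 26, Revision at 24, Formatting at 31. The latest is day 31.

31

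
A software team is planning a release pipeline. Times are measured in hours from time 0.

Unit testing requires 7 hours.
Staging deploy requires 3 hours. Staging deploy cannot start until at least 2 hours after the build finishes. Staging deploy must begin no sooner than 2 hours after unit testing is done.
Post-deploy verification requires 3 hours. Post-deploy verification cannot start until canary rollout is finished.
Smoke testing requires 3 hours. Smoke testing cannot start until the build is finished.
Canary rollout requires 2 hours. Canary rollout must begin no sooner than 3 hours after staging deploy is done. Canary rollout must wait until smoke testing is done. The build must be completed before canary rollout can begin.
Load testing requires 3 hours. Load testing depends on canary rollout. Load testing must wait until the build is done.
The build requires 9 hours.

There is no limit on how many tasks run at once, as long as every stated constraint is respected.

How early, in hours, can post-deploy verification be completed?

Unit testing has no prerequisites, so it starts at hour 0 and finishes at hour 7.
The build can start immediately at hour 0; it finishes at hour 9.
Smoke testing cannot begin until the build (finishes hour 9). It runs from hour 9 to 9 + 3 = hour 12.
Staging deploy has to wait for the build (finishes hour 9, plus 2-hour gap → hour 11); unit testing (finishes hour 7, plus 2-hour gap → hour 9). The latest of these is hour 11, so staging deploy runs hour 11 to 11 + 3 = hour 14.
Canary rollout needs all of staging deploy (finishes hour 14, plus 3-hour gap → hour 17); smoke testing (finishes hour 12); the build (finishes hour 9). That puts its earliest start at hour 17; it finishes at 17 + 2 = hour 19.
After canary rollout (finishes hour 19), post-deploy verification can start at hour 19 and finishes at hour 22.

22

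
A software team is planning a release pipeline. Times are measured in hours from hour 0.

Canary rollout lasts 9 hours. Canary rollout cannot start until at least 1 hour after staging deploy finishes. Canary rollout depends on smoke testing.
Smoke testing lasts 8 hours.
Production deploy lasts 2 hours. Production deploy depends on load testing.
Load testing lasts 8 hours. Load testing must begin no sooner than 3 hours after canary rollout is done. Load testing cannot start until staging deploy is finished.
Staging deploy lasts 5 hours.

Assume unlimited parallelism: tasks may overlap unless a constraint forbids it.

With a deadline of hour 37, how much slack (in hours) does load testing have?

7

Nothing blocks smoke testing, so it runs from hour 0 to hour 8.
Nothing blocks staging deploy, so it runs from hour 0 to hour 5.
For canary rollout: staging deploy (finishes hour 5, plus 1-hour gap → hour 6); smoke testing (finishes hour 8). Taking the maximum gives a start of hour 8, and it finishes at 8 + 9 = hour 17.
Load testing needs all of canary rollout (finishes hour 17, plus 3-hour gap → hour 20); staging deploy (finishes hour 5). That puts its earliest start at hour 20; it finishes at 20 + 8 = hour 28.

Working backward from the deadline:
Production deploy must finish by hour 37; it takes 2 hours, so it must start by 37 − 2 = hour 35.
Load testing must finish before production deploy (must start by hour 35). With an 8-hour duration, load testing must start by 35 − 8 = hour 27.
So load testing can start as early as hour 20 and as late as hour 27, giving 27 − 20 = 7 hours of slack.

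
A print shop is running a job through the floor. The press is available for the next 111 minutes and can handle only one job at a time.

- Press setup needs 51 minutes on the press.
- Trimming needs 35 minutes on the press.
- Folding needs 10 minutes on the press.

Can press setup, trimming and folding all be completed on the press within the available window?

Running back to back, the jobs need 51 + 35 + 10 = 96 minutes on the press.
Since 96 ≤ 111, they fit within the window.

Yes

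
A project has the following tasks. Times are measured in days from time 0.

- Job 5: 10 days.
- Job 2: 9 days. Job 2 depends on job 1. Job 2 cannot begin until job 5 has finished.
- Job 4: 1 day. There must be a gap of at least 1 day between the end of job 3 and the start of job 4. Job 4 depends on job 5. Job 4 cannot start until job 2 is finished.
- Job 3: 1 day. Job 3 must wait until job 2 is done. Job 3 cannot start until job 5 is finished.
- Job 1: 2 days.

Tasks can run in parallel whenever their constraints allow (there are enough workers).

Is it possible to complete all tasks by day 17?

Job 5 can start immediately at day 0; it finishes at day 10.
Job 1 can start immediately at day 0; it finishes at day 2.
For job 2: job 1 (finishes day 2); job 5 (finishes day 10). Taking the maximum gives a start of day 10, and it finishes at 10 + 9 = day 19.
Job 3 needs all of job 2 (finishes day 19); job 5 (finishes day 10). That puts its earliest start at day 19; it finishes at 19 + 1 = day 20.
For job 4: job 3 (finishes day 20, plus 1-day gap → day 21); job 5 (finishes day 10); job 2 (finishes day 19). Taking the maximum gives a start of day 21, and it finishes at 21 + 1 = day 22.
The earliest everything can be done is day 22, which is after the deadline of 17, so it is not possible.

No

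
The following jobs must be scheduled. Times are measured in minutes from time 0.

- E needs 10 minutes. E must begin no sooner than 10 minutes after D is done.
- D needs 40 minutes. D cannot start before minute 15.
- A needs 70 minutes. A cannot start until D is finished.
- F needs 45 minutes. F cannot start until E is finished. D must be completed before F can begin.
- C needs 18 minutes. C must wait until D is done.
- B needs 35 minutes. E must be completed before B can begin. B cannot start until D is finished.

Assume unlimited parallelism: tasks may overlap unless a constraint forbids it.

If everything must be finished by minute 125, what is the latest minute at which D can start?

15

A has no dependents, so it just needs to finish by minute 125. Starting by 125 − 70 = minute 55 achieves that.
To finish by minute 125, C (duration 18) must start no later than minute 107.
Nothing follows B; the deadline of minute 125 is its only limit. It must start by 125 − 35 = minute 90.
F must finish by minute 125; it takes 45 minutes, so it must start by 125 − 45 = minute 80.
E must finish in time for B (must start by minute 90); F (must start by minute 80). The tightest is minute 80, so E must start by 80 − 10 = minute 70.
D feeds A (must start by minute 55); B (must start by minute 90); C (must start by minute 107); E (must start by minute 70, minus 10-minute gap → minute 60); F (must start by minute 80). Taking the minimum, D must finish by minute 55 and start by 55 − 40 = minute 15.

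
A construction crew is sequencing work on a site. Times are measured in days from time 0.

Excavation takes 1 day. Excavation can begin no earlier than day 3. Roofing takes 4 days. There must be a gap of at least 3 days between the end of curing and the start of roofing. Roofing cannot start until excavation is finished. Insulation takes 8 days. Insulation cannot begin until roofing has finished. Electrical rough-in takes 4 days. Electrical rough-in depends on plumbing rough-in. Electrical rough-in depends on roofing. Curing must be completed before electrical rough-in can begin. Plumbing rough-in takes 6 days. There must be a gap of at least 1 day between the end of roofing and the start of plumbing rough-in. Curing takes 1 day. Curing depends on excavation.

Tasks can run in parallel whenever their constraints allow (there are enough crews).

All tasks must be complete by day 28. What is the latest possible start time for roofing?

13

To finish by day 28, electrical rough-in (duration 4) must start no later than day 24.
Since electrical rough-in (must start by day 24) depends on it, plumbing rough-in must finish by day 24. Backing off its 6-day duration gives a latest start of day 18.
Insulation has no dependents, so it just needs to finish by day 28. Starting by 28 − 8 = day 20 achieves that.
For roofing: plumbing rough-in (must start by day 18, minus 1-day gap → day 17); electrical rough-in (must start by day 24); insulation (must start by day 20). The most restrictive is day 17; with a 4-day duration, roofing must start by day 13.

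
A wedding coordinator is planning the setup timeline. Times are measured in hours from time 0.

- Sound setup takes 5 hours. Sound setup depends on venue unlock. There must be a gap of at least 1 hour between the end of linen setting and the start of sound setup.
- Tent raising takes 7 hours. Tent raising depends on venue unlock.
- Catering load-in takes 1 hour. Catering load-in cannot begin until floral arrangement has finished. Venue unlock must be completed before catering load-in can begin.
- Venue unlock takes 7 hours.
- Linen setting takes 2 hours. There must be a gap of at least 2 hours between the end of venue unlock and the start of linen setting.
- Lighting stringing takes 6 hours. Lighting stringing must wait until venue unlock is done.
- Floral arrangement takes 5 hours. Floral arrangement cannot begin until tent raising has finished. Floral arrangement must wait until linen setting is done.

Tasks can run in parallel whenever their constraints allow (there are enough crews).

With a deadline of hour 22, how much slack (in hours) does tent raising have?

2

Nothing blocks venue unlock, so it runs from hour 0 to hour 7.
Tent raising waits on venue unlock (finishes hour 7), so it starts at hour 7 and finishes at 7 + 7 = hour 14.

Working backward from the deadline:
To finish by hour 22, catering load-in (duration 1) must start no later than hour 21.
Since catering load-in (must start by hour 21) depends on it, floral arrangement must finish by hour 21. Backing off its 5-hour duration gives a latest start of hour 16.
Tent raising has to be done before floral arrangement (must start by hour 16). That means finishing by hour 16, i.e. starting by 16 − 7 = hour 9.
So tent raising can start as early as hour 7 and as late as hour 9, giving 9 − 7 = 2 hours of slack.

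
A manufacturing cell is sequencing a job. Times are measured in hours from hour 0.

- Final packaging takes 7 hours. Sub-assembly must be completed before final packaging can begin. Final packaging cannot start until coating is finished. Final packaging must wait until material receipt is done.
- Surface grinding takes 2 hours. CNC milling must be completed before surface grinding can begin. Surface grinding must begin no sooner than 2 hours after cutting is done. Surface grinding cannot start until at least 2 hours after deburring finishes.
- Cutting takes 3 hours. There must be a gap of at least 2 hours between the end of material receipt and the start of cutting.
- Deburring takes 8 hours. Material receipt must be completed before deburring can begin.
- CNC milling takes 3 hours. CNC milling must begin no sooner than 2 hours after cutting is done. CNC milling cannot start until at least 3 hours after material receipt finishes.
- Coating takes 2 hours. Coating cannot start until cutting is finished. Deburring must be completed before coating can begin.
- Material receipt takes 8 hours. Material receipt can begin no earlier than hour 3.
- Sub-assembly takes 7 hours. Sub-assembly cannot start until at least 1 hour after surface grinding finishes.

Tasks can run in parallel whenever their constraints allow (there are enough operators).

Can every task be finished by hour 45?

Yes

Material receipt waits on its own release at hour 3, so it starts at hour 3 and finishes at 3 + 8 = hour 11.
Deburring waits on material receipt (finishes hour 11), so it starts at hour 11 and finishes at 11 + 8 = hour 19.
Cutting waits on material receipt (finishes hour 11, plus 2-hour gap → hour 13), so it starts at hour 13 and finishes at 13 + 3 = hour 16.
For coating: cutting (finishes hour 16); deburring (finishes hour 19). Taking the maximum gives a start of hour 19, and it finishes at 19 + 2 = hour 21.
CNC milling cannot start until cutting (finishes hour 16, plus 2-hour gap → hour 18); material receipt (finishes hour 11, plus 3-hour gap → hour 14). The controlling bound is hour 18, so CNC milling finishes at 18 + 3 = hour 21.
For surface grinding: CNC milling (finishes hour 21); cutting (finishes hour 16, plus 2-hour gap → hour 18); deburring (finishes hour 19, plus 2-hour gap → hour 21). Taking the maximum gives a start of hour 21, and it finishes at 21 + 2 = hour 23.
Sub-assembly cannot begin until surface grinding (finishes hour 23, plus 1-hour gap → hour 24). It runs from hour 24 to 24 + 7 = hour 31.
Final packaging cannot start until sub-assembly (finishes hour 31); coating (finishes hour 21); material receipt (finishes hour 11). The controlling bound is hour 31, so final packaging finishes at 31 + 7 = hour 38.
Every task is finished by hour 38, which is no later than the deadline of 45, so the schedule is feasible.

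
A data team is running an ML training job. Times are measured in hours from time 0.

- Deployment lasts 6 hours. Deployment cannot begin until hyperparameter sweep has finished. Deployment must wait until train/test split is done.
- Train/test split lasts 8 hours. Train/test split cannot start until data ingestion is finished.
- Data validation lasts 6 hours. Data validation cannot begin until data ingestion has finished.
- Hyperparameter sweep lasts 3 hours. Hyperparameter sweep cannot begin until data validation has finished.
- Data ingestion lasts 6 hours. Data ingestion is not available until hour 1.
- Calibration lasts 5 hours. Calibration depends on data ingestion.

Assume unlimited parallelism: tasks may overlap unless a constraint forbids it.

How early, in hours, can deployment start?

Data ingestion cannot begin until its own release at hour 1. It runs from hour 1 to 1 + 6 = hour 7.
Train/test split waits on data ingestion (finishes hour 7), so it starts at hour 7 and finishes at 7 + 8 = hour 15.
Data validation waits on data ingestion (finishes hour 7), so it starts at hour 7 and finishes at 7 + 6 = hour 13.
Hyperparameter sweep waits on data validation (finishes hour 13), so it starts at hour 13 and finishes at 13 + 3 = hour 16.
Deployment waits on hyperparameter sweep (finishes hour 16); train/test split (finishes hour 15). The latest of these is hour 16, which is the earliest deployment can start.

16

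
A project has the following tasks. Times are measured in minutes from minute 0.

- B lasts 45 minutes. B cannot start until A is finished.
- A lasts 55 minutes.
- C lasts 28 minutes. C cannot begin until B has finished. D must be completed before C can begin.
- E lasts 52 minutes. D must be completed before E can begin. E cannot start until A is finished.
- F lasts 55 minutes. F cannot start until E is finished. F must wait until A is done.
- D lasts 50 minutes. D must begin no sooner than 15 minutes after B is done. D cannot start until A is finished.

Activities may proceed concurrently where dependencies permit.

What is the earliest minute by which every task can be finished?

Nothing blocks A, so it runs from minute 0 to minute 55.
B cannot begin until A (finishes minute 55). It runs from minute 55 to 55 + 45 = minute 100.
D needs all of B (finishes minute 100, plus 15-minute gap → minute 115); A (finishes minute 55). That puts its earliest start at minute 115; it finishes at 115 + 50 = minute 165.
E needs all of D (finishes minute 165); A (finishes minute 55). That puts its earliest start at minute 165; it finishes at 165 + 52 = minute 217.
For F: E (finishes minute 217); A (finishes minute 55). Taking the maximum gives a start of minute 217, and it finishes at 217 + 55 = minute 272.
C has to wait for B (finishes minute 100); D (finishes minute 165). The latest of these is minute 165, so C runs minute 165 to 165 + 28 = minute 193.
All tasks are finished once the last one completes. Finish times: A at 55, B at 100, C at 193, D at 165, E at 217, F at 272. The latest is minute 272.

272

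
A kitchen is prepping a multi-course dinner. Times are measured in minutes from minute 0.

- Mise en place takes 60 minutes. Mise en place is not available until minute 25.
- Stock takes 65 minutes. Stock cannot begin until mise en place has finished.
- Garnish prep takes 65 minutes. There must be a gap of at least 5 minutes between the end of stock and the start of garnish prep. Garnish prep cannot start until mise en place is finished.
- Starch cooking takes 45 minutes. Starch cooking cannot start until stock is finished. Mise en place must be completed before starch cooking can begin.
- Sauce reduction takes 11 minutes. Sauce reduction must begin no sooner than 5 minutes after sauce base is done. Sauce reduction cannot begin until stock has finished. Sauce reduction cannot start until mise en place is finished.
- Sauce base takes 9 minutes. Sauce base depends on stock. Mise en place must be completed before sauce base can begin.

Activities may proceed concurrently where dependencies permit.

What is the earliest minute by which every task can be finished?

Mise en place cannot begin until its own release at minute 25. It runs from minute 25 to 25 + 60 = minute 85.
After mise en place (finishes minute 85), stock can start at minute 85 and finishes at minute 150.
Garnish prep has to wait for stock (finishes minute 150, plus 5-minute gap → minute 155); mise en place (finishes minute 85). The latest of these is minute 155, so garnish prep runs minute 155 to 155 + 65 = minute 220.
For starch cooking: stock (finishes minute 150); mise en place (finishes minute 85). Taking the maximum gives a start of minute 150, and it finishes at 150 + 45 = minute 195.
Sauce base needs all of stock (finishes minute 150); mise en place (finishes minute 85). That puts its earliest start at minute 150; it finishes at 150 + 9 = minute 159.
Sauce reduction needs all of sauce base (finishes minute 159, plus 5-minute gap → minute 164); stock (finishes minute 150); mise en place (finishes minute 85). That puts its earliest start at minute 164; it finishes at 164 + 11 = minute 175.
All tasks are finished once the last one completes. Finish times: Mise en place at 85, Stock at 150, Sauce base at 159, Sauce reduction at 175, Starch cooking at 195, Garnish prep at 220. The latest is minute 220.

220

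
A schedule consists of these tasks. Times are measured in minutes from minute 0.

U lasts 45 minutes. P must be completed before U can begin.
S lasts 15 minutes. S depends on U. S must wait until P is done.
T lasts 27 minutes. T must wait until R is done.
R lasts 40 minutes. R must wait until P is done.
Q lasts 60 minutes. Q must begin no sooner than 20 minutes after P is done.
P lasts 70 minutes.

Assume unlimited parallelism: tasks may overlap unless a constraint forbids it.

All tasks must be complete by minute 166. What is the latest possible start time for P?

Q must finish by minute 166; it takes 60 minutes, so it must start by 166 − 60 = minute 106.
T has no dependents, so it just needs to finish by minute 166. Starting by 166 − 27 = minute 139 achieves that.
R has to be done before T (must start by minute 139). That means finishing by minute 139, i.e. starting by 139 − 40 = minute 99.
S must finish by minute 166; it takes 15 minutes, so it must start by 166 − 15 = minute 151.
U feeds into S (must start by minute 151); so U must finish by minute 151 and therefore start by minute 106.
For P: Q (must start by minute 106, minus 20-minute gap → minute 86); R (must start by minute 99); S (must start by minute 151); U (must start by minute 106). The most restrictive is minute 86; with a 70-minute duration, P must start by minute 16.

16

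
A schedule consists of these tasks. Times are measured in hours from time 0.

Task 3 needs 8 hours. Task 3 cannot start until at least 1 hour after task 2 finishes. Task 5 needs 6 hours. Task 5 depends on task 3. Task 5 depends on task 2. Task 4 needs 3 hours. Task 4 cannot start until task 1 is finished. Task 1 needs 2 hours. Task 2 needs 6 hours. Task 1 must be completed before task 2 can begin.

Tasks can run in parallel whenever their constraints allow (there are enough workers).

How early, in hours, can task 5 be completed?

23

Nothing blocks task 1, so it runs from hour 0 to hour 2.
After task 1 (finishes hour 2), task 2 can start at hour 2 and finishes at hour 8.
Task 3 waits on task 2 (finishes hour 8, plus 1-hour gap → hour 9), so it starts at hour 9 and finishes at 9 + 8 = hour 17.
For task 5: task 3 (finishes hour 17); task 2 (finishes hour 8). Taking the maximum gives a start of hour 17, and it finishes at 17 + 6 = hour 23.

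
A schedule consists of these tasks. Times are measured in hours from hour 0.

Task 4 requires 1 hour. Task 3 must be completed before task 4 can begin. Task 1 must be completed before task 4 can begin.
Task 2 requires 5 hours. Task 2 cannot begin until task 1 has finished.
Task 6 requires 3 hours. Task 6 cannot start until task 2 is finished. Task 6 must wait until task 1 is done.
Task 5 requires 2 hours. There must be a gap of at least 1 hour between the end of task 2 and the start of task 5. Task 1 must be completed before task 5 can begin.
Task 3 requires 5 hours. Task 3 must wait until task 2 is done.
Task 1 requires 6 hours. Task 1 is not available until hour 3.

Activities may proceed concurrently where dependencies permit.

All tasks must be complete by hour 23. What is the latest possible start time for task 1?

Task 4 has no dependents, so it just needs to finish by hour 23. Starting by 23 − 1 = hour 22 achieves that.
Since task 4 (must start by hour 22) depends on it, task 3 must finish by hour 22. Backing off its 5-hour duration gives a latest start of hour 17.
Nothing follows task 5; the deadline of hour 23 is its only limit. It must start by 23 − 2 = hour 21.
Task 6 must finish by hour 23; it takes 3 hours, so it must start by 23 − 3 = hour 20.
Task 2 must finish in time for task 3 (must start by hour 17); task 5 (must start by hour 21, minus 1-hour gap → hour 20); task 6 (must start by hour 20). The tightest is hour 17, so task 2 must start by 17 − 5 = hour 12.
Task 1 must finish in time for task 2 (must start by hour 12); task 4 (must start by hour 22); task 5 (must start by hour 21); task 6 (must start by hour 20). The tightest is hour 12, so task 1 must start by 12 − 6 = hour 6.

6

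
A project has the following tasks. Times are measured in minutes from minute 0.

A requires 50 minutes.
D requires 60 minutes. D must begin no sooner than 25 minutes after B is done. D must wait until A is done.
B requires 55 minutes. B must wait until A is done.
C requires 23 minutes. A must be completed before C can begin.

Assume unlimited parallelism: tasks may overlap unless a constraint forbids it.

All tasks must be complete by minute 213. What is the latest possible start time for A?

D has no dependents, so it just needs to finish by minute 213. Starting by 213 − 60 = minute 153 achieves that.
Since D (must start by minute 153, minus 25-minute gap → minute 128) depends on it, B must finish by minute 128. Backing off its 55-minute duration gives a latest start of minute 73.
Nothing follows C; the deadline of minute 213 is its only limit. It must start by 213 − 23 = minute 190.
For A: B (must start by minute 73); C (must start by minute 190); D (must start by minute 153). The most restrictive is minute 73; with a 50-minute duration, A must start by minute 23.

23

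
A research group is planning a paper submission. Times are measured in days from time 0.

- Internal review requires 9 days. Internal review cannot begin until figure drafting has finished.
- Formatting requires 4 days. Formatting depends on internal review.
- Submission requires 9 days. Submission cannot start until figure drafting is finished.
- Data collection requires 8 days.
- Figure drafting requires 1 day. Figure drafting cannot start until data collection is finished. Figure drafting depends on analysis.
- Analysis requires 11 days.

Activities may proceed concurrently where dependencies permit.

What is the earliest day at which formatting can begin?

21

Nothing blocks analysis, so it runs from day 0 to day 11.
Data collection can start immediately at day 0; it finishes at day 8.
For figure drafting: data collection (finishes day 8); analysis (finishes day 11). Taking the maximum gives a start of day 11, and it finishes at 11 + 1 = day 12.
Internal review waits on figure drafting (finishes day 12), so it starts at day 12 and finishes at 12 + 9 = day 21.
Formatting waits on internal review (finishes day 21), so the earliest it can start is day 21.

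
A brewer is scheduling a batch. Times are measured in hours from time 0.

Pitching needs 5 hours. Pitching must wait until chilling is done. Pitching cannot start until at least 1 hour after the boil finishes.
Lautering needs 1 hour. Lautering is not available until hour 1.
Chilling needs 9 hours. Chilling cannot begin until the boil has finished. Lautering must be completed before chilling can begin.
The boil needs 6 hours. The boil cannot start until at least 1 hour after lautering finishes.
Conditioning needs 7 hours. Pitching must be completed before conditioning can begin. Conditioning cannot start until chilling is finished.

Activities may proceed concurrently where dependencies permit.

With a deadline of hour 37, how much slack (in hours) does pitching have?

Lautering cannot begin until its own release at hour 1. It runs from hour 1 to 1 + 1 = hour 2.
The boil waits on lautering (finishes hour 2, plus 1-hour gap → hour 3), so it starts at hour 3 and finishes at 3 + 6 = hour 9.
For chilling: the boil (finishes hour 9); lautering (finishes hour 2). Taking the maximum gives a start of hour 9, and it finishes at 9 + 9 = hour 18.
Pitching has to wait for chilling (finishes hour 18); the boil (finishes hour 9, plus 1-hour gap → hour 10). The latest of these is hour 18, so pitching runs hour 18 to 18 + 5 = hour 23.

Working backward from the deadline:
Conditioning has no dependents, so it just needs to finish by hour 37. Starting by 37 − 7 = hour 30 achieves that.
Pitching feeds into conditioning (must start by hour 30); so pitching must finish by hour 30 and therefore start by hour 25.
So pitching can start as early as hour 18 and as late as hour 25, giving 25 − 18 = 7 hours of slack.

7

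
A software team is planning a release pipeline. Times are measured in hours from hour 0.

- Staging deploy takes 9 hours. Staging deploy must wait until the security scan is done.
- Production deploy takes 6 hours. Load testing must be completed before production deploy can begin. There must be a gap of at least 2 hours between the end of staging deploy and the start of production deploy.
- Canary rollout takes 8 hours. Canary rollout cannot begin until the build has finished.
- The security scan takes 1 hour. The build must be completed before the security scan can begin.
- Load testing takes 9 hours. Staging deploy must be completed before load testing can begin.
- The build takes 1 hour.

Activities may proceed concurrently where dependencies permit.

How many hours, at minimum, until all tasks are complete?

26

Nothing blocks the build, so it runs from hour 0 to hour 1.
Canary rollout waits on the build (finishes hour 1), so it starts at hour 1 and finishes at 1 + 8 = hour 9.
The security scan waits on the build (finishes hour 1), so it starts at hour 1 and finishes at 1 + 1 = hour 2.
After the security scan (finishes hour 2), staging deploy can start at hour 2 and finishes at hour 11.
Load testing waits on staging deploy (finishes hour 11), so it starts at hour 11 and finishes at 11 + 9 = hour 20.
Production deploy cannot start until load testing (finishes hour 20); staging deploy (finishes hour 11, plus 2-hour gap → hour 13). The controlling bound is hour 20, so production deploy finishes at 20 + 6 = hour 26.
All tasks are finished once the last one completes. Finish times: The build at 1, The security scan at 2, Staging deploy at 11, Canary rollout at 9, Load testing at 20, Production deploy at 26. The latest is hour 26.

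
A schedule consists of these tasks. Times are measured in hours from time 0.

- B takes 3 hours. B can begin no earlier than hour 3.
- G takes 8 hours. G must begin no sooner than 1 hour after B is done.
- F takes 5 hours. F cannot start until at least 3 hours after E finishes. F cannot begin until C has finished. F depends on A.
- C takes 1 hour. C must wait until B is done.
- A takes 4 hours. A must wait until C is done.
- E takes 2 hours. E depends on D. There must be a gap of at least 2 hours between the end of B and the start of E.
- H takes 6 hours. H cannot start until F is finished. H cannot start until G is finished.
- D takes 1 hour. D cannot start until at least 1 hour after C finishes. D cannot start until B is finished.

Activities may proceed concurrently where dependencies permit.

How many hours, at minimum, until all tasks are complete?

25

B waits on its own release at hour 3, so it starts at hour 3 and finishes at 3 + 3 = hour 6.
After B (finishes hour 6, plus 1-hour gap → hour 7), G can start at hour 7 and finishes at hour 15.
After B (finishes hour 6), C can start at hour 6 and finishes at hour 7.
D has to wait for C (finishes hour 7, plus 1-hour gap → hour 8); B (finishes hour 6). The latest of these is hour 8, so D runs hour 8 to 8 + 1 = hour 9.
E cannot start until D (finishes hour 9); B (finishes hour 6, plus 2-hour gap → hour 8). The controlling bound is hour 9, so E finishes at 9 + 2 = hour 11.
After C (finishes hour 7), A can start at hour 7 and finishes at hour 11.
F has to wait for E (finishes hour 11, plus 3-hour gap → hour 14); C (finishes hour 7); A (finishes hour 11). The latest of these is hour 14, so F runs hour 14 to 14 + 5 = hour 19.
H needs all of F (finishes hour 19); G (finishes hour 15). That puts its earliest start at hour 19; it finishes at 19 + 6 = hour 25.
All tasks are finished once the last one completes. Finish times: A at 11, B at 6, C at 7, D at 9, E at 11, F at 19, G at 15, H at 25. The latest is hour 25.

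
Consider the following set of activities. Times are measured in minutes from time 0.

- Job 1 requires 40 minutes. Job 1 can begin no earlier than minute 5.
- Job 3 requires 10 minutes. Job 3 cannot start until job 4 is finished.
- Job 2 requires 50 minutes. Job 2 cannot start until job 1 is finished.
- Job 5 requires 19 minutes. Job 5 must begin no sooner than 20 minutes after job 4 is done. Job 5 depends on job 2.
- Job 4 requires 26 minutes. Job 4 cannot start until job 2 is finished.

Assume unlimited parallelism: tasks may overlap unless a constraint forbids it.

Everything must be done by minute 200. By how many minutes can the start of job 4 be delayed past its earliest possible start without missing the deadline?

40

Job 1 cannot begin until its own release at minute 5. It runs from minute 5 to 5 + 40 = minute 45.
Job 2 waits on job 1 (finishes minute 45), so it starts at minute 45 and finishes at 45 + 50 = minute 95.
After job 2 (finishes minute 95), job 4 can start at minute 95 and finishes at minute 121.

Working backward from the deadline:
Job 3 must finish by minute 200; it takes 10 minutes, so it must start by 200 − 10 = minute 190.
To finish by minute 200, job 5 (duration 19) must start no later than minute 181.
Job 4 must finish in time for job 3 (must start by minute 190); job 5 (must start by minute 181, minus 20-minute gap → minute 161). The tightest is minute 161, so job 4 must start by 161 − 26 = minute 135.
So job 4 can start as early as minute 95 and as late as minute 135, giving 135 − 95 = 40 minutes of slack.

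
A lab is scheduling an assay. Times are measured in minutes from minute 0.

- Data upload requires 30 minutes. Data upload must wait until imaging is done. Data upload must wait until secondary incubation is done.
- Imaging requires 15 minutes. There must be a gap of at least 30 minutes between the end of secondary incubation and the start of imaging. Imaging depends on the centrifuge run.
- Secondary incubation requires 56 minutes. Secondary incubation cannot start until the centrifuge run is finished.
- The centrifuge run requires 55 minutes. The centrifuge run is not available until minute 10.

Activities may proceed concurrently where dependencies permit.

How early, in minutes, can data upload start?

After its own release at minute 10, the centrifuge run can start at minute 10 and finishes at minute 65.
Secondary incubation cannot begin until the centrifuge run (finishes minute 65). It runs from minute 65 to 65 + 56 = minute 121.
Imaging cannot start until secondary incubation (finishes minute 121, plus 30-minute gap → minute 151); the centrifuge run (finishes minute 65). The controlling bound is minute 151, so imaging finishes at 151 + 15 = minute 166.
Data upload waits on imaging (finishes minute 166); secondary incubation (finishes minute 121). The latest of these is minute 166, which is the earliest data upload can start.

166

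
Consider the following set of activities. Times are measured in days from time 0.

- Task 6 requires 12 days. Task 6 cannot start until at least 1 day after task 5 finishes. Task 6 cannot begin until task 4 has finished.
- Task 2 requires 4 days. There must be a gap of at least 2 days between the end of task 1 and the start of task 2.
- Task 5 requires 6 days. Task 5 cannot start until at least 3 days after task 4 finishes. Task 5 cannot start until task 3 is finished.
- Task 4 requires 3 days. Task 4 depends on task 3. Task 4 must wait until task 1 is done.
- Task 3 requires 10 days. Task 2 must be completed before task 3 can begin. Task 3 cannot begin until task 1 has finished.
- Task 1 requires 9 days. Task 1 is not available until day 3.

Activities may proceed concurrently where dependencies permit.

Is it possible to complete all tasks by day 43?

No

After its own release at day 3, task 1 can start at day 3 and finishes at day 12.
After task 1 (finishes day 12, plus 2-day gap → day 14), task 2 can start at day 14 and finishes at day 18.
Task 3 has to wait for task 2 (finishes day 18); task 1 (finishes day 12). The latest of these is day 18, so task 3 runs day 18 to 18 + 10 = day 28.
Task 4 cannot start until task 3 (finishes day 28); task 1 (finishes day 12). The controlling bound is day 28, so task 4 finishes at 28 + 3 = day 31.
Task 5 needs all of task 4 (finishes day 31, plus 3-day gap → day 34); task 3 (finishes day 28). That puts its earliest start at day 34; it finishes at 34 + 6 = day 40.
For task 6: task 5 (finishes day 40, plus 1-day gap → day 41); task 4 (finishes day 31). Taking the maximum gives a start of day 41, and it finishes at 41 + 12 = day 53.
The earliest everything can be done is day 53, which is after the deadline of 43, so it is not possible.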